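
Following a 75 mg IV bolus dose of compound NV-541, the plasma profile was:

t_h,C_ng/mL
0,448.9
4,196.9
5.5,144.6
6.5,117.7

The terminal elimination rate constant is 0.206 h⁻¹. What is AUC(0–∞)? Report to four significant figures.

AUC = 2250 ng/mL·h

Trapezoidal AUC_0→6.5:
  [0→4]: (448.9+196.9)/2 × 4 = 1291.6
  [4→5.5]: (196.9+144.6)/2 × 1.5 = 256.125
  [5.5→6.5]: (144.6+117.7)/2 × 1 = 131.15
  Sum = 1678.875 ng/mL·h
Extrapolated tail: C_last / k_e = 117.7 / 0.206 = 571.359
AUC_0→∞ = 1678.875 + 571.359 = 2250.234 ng/mL·h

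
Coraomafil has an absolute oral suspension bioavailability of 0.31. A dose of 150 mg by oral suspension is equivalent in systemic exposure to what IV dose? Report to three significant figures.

D_iv = 46.5 mg

Systemic exposure from an extravascular dose = F × D_ev, so the equivalent IV dose is F × D_ev.
D_iv = F × D_ev = 0.31 × 150 = 46.5 mg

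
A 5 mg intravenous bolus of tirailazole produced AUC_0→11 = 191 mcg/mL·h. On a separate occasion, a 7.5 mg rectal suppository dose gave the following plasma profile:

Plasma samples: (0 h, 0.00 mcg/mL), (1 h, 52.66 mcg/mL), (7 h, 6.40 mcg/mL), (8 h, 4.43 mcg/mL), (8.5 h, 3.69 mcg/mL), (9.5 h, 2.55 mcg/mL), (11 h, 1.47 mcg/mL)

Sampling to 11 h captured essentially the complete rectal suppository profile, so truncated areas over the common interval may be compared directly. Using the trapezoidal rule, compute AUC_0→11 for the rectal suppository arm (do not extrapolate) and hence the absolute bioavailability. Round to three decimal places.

F = 0.758

Trapezoidal AUC_0→11 (rectal suppository):
  [0→1]: (0.00+52.66)/2 × 1 = 26.33
  [1→7]: (52.66+6.40)/2 × 6 = 177.18
  [7→8]: (6.40+4.43)/2 × 1 = 5.415
  [8→8.5]: (4.43+3.69)/2 × 0.5 = 2.03
  [8.5→9.5]: (3.69+2.55)/2 × 1 = 3.12
  [9.5→11]: (2.55+1.47)/2 × 1.5 = 3.015
  Sum = 217.09 mcg/mL·h
F = (AUC_ev/D_ev)/(AUC_iv/D_iv) = (217.09/7.5)/(191/5) = 28.9453/38.2 = 0.7577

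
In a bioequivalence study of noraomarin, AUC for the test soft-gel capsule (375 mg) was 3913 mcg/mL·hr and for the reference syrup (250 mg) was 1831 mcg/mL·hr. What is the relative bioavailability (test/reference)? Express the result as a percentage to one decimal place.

F_rel = 142.5%

F_rel = (AUC_test/D_test) / (AUC_ref/D_ref)
      = (3913/375) / (1831/250)
      = 10.4347 / 7.324 = 1.4247 = 142.47%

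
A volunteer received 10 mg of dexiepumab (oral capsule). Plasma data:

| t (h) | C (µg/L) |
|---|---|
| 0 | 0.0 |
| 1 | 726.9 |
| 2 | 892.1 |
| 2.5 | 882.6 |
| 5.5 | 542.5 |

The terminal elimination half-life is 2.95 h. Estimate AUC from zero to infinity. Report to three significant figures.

Trapezoidal AUC_0→5.5:
  [0→1]: (0.0+726.9)/2 × 1 = 363.45
  [1→2]: (726.9+892.1)/2 × 1 = 809.5
  [2→2.5]: (892.1+882.6)/2 × 0.5 = 443.675
  [2.5→5.5]: (882.6+542.5)/2 × 3 = 2137.65
  Sum = 3754.275 µg/L·h
k_e = ln2 / t½ = 0.693147 / 2.95 = 0.2350 h^-1
Extrapolated tail: C_last / k_e = 542.5 / 0.235 = 2308.511
AUC_0→∞ = 3754.275 + 2308.511 = 6062.786 µg/L·h

AUC = 6060 µg/L·h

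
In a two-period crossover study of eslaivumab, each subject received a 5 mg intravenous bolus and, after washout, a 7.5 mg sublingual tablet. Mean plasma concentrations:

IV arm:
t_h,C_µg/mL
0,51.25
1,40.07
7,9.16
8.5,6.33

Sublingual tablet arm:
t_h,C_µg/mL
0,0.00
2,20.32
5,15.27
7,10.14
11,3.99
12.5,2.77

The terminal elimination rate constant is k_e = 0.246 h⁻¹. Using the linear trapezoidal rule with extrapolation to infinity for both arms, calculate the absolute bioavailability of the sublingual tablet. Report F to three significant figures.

F = 0.415

Trapezoidal AUC_0→8.5 (IV):
  [0→1]: (51.25+40.07)/2 × 1 = 45.66
  [1→7]: (40.07+9.16)/2 × 6 = 147.69
  [7→8.5]: (9.16+6.33)/2 × 1.5 = 11.6175
  Sum = 204.9675 µg/mL·h
IV tail: 6.33/0.246 = 25.732; AUC_iv,0→∞ = 204.9675 + 25.732 = 230.6995 µg/mL·h
Trapezoidal AUC_0→12.5 (sublingual tablet):
  [0→2]: (0.00+20.32)/2 × 2 = 20.32
  [2→5]: (20.32+15.27)/2 × 3 = 53.385
  [5→7]: (15.27+10.14)/2 × 2 = 25.41
  [7→11]: (10.14+3.99)/2 × 4 = 28.26
  [11→12.5]: (3.99+2.77)/2 × 1.5 = 5.07
  Sum = 132.445 µg/mL·h
sublingual tablet tail: 2.77/0.246 = 11.260; AUC_ev,0→∞ = 132.445 + 11.260 = 143.705 µg/mL·h
F = (AUC_ev/D_ev)/(AUC_iv/D_iv) = (143.705/7.5)/(230.6995/5) = 19.1607/46.1399 = 0.4153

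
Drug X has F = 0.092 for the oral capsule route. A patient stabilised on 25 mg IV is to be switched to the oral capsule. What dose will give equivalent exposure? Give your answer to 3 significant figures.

D_oral = 272 mg

For equal systemic exposure: F × D_ev = D_iv
D_ev = D_iv / F = 25 / 0.092 = 271.739 mg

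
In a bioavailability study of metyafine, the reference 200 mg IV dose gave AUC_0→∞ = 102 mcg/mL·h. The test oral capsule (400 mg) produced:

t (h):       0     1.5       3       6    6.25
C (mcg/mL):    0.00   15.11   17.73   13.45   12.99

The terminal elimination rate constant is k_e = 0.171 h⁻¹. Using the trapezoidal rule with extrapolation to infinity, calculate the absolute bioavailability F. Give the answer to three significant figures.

F = 0.794

Trapezoidal AUC_0→6.25 (oral capsule):
  [0→1.5]: (0.00+15.11)/2 × 1.5 = 11.3325
  [1.5→3]: (15.11+17.73)/2 × 1.5 = 24.63
  [3→6]: (17.73+13.45)/2 × 3 = 46.77
  [6→6.25]: (13.45+12.99)/2 × 0.25 = 3.305
  Sum = 86.0375 mcg/mL·h
Tail: C_last/k_e = 12.99/0.171 = 75.965
AUC_0→∞ (oral capsule) = 86.0375 + 75.965 = 162.0025 mcg/mL·h
F = (AUC_ev/D_ev)/(AUC_iv/D_iv) = (162.0025/400)/(102/200) = 0.40500625/0.51 = 0.7941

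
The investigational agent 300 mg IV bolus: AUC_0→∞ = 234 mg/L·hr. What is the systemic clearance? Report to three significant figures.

CL = 1.28 L/hr

CL = Dose_iv / AUC_0→∞
   = 300 / 234 = 1.28205 L/hr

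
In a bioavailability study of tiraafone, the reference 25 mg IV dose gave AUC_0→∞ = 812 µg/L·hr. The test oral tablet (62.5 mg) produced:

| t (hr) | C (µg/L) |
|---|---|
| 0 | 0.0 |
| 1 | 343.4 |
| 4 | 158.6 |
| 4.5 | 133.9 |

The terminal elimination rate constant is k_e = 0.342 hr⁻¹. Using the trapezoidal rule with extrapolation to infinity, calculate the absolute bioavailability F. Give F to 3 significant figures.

F = 0.684

Trapezoidal AUC_0→4.5 (oral tablet):
  [0→1]: (0.0+343.4)/2 × 1 = 171.7
  [1→4]: (343.4+158.6)/2 × 3 = 753.0
  [4→4.5]: (158.6+133.9)/2 × 0.5 = 73.125
  Sum = 997.825 µg/L·hr
Tail: C_last/k_e = 133.9/0.342 = 391.520
AUC_0→∞ (oral tablet) = 997.825 + 391.520 = 1389.345 µg/L·hr
F = (AUC_ev/D_ev)/(AUC_iv/D_iv) = (1389.345/62.5)/(812/25) = 22.22952/32.48 = 0.6844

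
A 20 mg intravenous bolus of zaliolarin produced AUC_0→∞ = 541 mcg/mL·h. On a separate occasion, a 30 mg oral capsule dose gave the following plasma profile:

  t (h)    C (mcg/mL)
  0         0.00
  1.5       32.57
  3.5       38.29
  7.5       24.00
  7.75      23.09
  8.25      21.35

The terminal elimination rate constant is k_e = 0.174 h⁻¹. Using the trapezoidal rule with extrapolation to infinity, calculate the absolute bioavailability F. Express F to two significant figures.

Trapezoidal AUC_0→8.25 (oral capsule):
  [0→1.5]: (0.00+32.57)/2 × 1.5 = 24.4275
  [1.5→3.5]: (32.57+38.29)/2 × 2 = 70.86
  [3.5→7.5]: (38.29+24.00)/2 × 4 = 124.58
  [7.5→7.75]: (24.00+23.09)/2 × 0.25 = 5.88625
  [7.75→8.25]: (23.09+21.35)/2 × 0.5 = 11.11
  Sum = 236.86375 mcg/mL·h
Tail: C_last/k_e = 21.35/0.174 = 122.701
AUC_0→∞ (oral capsule) = 236.86375 + 122.701 = 359.56475 mcg/mL·h
F = (AUC_ev/D_ev)/(AUC_iv/D_iv) = (359.56475/30)/(541/20) = 11.9855/27.05 = 0.4431

F = 0.44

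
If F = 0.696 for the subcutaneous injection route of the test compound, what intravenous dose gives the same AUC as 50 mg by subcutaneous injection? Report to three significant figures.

D_iv = 34.8 mg

Systemic exposure from an extravascular dose = F × D_ev, so the equivalent IV dose is F × D_ev.
D_iv = F × D_ev = 0.696 × 50 = 34.8 mg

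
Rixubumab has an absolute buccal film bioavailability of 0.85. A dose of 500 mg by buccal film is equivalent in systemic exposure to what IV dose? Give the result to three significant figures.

Systemic exposure from an extravascular dose = F × D_ev, so the equivalent IV dose is F × D_ev.
D_iv = F × D_ev = 0.85 × 500 = 425 mg

D_iv = 425 mg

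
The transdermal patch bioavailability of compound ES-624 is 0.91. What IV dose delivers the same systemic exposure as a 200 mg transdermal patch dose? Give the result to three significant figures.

D_iv = 182 mg

Systemic exposure from an extravascular dose = F × D_ev, so the equivalent IV dose is F × D_ev.
D_iv = F × D_ev = 0.91 × 200 = 182 mg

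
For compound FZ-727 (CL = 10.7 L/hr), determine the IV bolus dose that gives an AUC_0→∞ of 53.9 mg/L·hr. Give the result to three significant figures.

Dose = 577 mg

Dose_iv = CL × AUC_0→∞
     = 10.7 × 53.9 = 576.73 mg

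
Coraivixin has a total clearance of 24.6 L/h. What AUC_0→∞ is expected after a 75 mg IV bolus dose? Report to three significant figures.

AUC = 3.05 mg/L·h

AUC_0→∞ = Dose_iv / CL
        = 75 / 24.6 = 3.04878 mg/L·h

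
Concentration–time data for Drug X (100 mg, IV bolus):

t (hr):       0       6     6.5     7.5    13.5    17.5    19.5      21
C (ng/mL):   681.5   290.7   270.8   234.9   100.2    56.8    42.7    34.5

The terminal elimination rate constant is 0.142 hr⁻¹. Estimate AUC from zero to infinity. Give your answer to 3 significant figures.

AUC = 5030 ng/mL·hr

Trapezoidal AUC_0→21:
  [0→6]: (681.5+290.7)/2 × 6 = 2916.6
  [6→6.5]: (290.7+270.8)/2 × 0.5 = 140.375
  [6.5→7.5]: (270.8+234.9)/2 × 1 = 252.85
  [7.5→13.5]: (234.9+100.2)/2 × 6 = 1005.3
  [13.5→17.5]: (100.2+56.8)/2 × 4 = 314.0
  [17.5→19.5]: (56.8+42.7)/2 × 2 = 99.5
  [19.5→21]: (42.7+34.5)/2 × 1.5 = 57.9
  Sum = 4786.525 ng/mL·hr
Extrapolated tail: C_last / k_e = 34.5 / 0.142 = 242.958
AUC_0→∞ = 4786.525 + 242.958 = 5029.483 ng/mL·hr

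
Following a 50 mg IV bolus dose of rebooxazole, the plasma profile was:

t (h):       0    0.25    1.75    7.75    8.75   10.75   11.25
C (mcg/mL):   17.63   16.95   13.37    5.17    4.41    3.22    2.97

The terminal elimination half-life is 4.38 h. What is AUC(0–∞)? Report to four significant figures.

AUC = 115.4 mcg/mL·h

Trapezoidal AUC_0→11.25:
  [0→0.25]: (17.63+16.95)/2 × 0.25 = 4.3225
  [0.25→1.75]: (16.95+13.37)/2 × 1.5 = 22.74
  [1.75→7.75]: (13.37+5.17)/2 × 6 = 55.62
  [7.75→8.75]: (5.17+4.41)/2 × 1 = 4.79
  [8.75→10.75]: (4.41+3.22)/2 × 2 = 7.63
  [10.75→11.25]: (3.22+2.97)/2 × 0.5 = 1.5475
  Sum = 96.65 mcg/mL·h
k_e = ln2 / t½ = 0.693147 / 4.38 = 0.1583 h^-1
Extrapolated tail: C_last / k_e = 2.97 / 0.1583 = 18.762
AUC_0→∞ = 96.65 + 18.762 = 115.412 mcg/mL·h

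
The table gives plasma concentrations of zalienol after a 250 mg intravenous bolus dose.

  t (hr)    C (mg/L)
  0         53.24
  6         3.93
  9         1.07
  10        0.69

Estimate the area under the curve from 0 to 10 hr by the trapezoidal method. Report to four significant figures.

AUC = 179.9 mg/L·hr

Trapezoidal AUC_0→10:
  [0→6]: (53.24+3.93)/2 × 6 = 171.51
  [6→9]: (3.93+1.07)/2 × 3 = 7.5
  [9→10]: (1.07+0.69)/2 × 1 = 0.88
  Sum = 179.89 mg/L·hr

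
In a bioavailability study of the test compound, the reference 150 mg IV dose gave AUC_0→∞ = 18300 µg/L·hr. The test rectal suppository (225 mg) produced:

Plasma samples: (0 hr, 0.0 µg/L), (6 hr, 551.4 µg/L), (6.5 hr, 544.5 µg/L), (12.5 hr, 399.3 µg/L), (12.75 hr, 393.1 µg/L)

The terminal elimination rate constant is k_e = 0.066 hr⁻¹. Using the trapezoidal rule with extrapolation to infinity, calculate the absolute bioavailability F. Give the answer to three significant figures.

Trapezoidal AUC_0→12.75 (rectal suppository):
  [0→6]: (0.0+551.4)/2 × 6 = 1654.2
  [6→6.5]: (551.4+544.5)/2 × 0.5 = 273.975
  [6.5→12.5]: (544.5+399.3)/2 × 6 = 2831.4
  [12.5→12.75]: (399.3+393.1)/2 × 0.25 = 99.05
  Sum = 4858.625 µg/L·hr
Tail: C_last/k_e = 393.1/0.066 = 5956.061
AUC_0→∞ (rectal suppository) = 4858.625 + 5956.061 = 10814.686 µg/L·hr
F = (AUC_ev/D_ev)/(AUC_iv/D_iv) = (10814.686/225)/(18300/150) = 48.0653/122 = 0.3940

F = 0.394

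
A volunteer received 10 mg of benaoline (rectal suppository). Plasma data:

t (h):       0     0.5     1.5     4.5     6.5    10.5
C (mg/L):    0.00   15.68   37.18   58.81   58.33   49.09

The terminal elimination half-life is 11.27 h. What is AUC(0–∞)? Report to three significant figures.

AUC = 1300 mg/L·h

Trapezoidal AUC_0→10.5:
  [0→0.5]: (0.00+15.68)/2 × 0.5 = 3.92
  [0.5→1.5]: (15.68+37.18)/2 × 1 = 26.43
  [1.5→4.5]: (37.18+58.81)/2 × 3 = 143.985
  [4.5→6.5]: (58.81+58.33)/2 × 2 = 117.14
  [6.5→10.5]: (58.33+49.09)/2 × 4 = 214.84
  Sum = 506.315 mg/L·h
k_e = ln2 / t½ = 0.693147 / 11.27 = 0.0615 h^-1
Extrapolated tail: C_last / k_e = 49.09 / 0.0615 = 798.211
AUC_0→∞ = 506.315 + 798.211 = 1304.526 mg/L·h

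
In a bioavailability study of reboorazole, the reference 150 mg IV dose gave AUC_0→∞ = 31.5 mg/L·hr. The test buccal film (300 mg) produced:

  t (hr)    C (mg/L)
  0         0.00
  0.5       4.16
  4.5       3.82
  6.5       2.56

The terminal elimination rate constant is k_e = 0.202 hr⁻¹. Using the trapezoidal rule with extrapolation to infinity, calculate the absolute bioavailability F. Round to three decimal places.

F = 0.572

Trapezoidal AUC_0→6.5 (buccal film):
  [0→0.5]: (0.00+4.16)/2 × 0.5 = 1.04
  [0.5→4.5]: (4.16+3.82)/2 × 4 = 15.96
  [4.5→6.5]: (3.82+2.56)/2 × 2 = 6.38
  Sum = 23.38 mg/L·hr
Tail: C_last/k_e = 2.56/0.202 = 12.673
AUC_0→∞ (buccal film) = 23.38 + 12.673 = 36.053 mg/L·hr
F = (AUC_ev/D_ev)/(AUC_iv/D_iv) = (36.053/300)/(31.5/150) = 0.120177/0.21 = 0.5723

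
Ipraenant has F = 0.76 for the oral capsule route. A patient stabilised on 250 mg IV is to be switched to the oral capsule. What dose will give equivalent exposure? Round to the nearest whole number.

D_oral = 329 mg

For equal systemic exposure: F × D_ev = D_iv
D_ev = D_iv / F = 250 / 0.76 = 328.947 mg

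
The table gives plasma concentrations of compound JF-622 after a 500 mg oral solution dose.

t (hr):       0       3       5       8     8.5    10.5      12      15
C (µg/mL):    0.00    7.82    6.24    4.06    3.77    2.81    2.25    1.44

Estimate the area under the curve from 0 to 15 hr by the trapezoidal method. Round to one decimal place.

Trapezoidal AUC_0→15:
  [0→3]: (0.00+7.82)/2 × 3 = 11.73
  [3→5]: (7.82+6.24)/2 × 2 = 14.06
  [5→8]: (6.24+4.06)/2 × 3 = 15.45
  [8→8.5]: (4.06+3.77)/2 × 0.5 = 1.9575
  [8.5→10.5]: (3.77+2.81)/2 × 2 = 6.58
  [10.5→12]: (2.81+2.25)/2 × 1.5 = 3.795
  [12→15]: (2.25+1.44)/2 × 3 = 5.535
  Sum = 59.1075 µg/mL·hr

AUC = 59.1 µg/mL·hr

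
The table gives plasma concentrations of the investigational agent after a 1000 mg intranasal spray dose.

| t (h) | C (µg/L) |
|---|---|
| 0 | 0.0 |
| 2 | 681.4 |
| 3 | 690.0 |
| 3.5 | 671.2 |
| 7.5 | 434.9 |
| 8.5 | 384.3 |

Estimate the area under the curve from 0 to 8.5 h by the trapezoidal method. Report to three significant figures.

AUC = 4330 µg/L·h

Trapezoidal AUC_0→8.5:
  [0→2]: (0.0+681.4)/2 × 2 = 681.4
  [2→3]: (681.4+690.0)/2 × 1 = 685.7
  [3→3.5]: (690.0+671.2)/2 × 0.5 = 340.3
  [3.5→7.5]: (671.2+434.9)/2 × 4 = 2212.2
  [7.5→8.5]: (434.9+384.3)/2 × 1 = 409.6
  Sum = 4329.2 µg/L·h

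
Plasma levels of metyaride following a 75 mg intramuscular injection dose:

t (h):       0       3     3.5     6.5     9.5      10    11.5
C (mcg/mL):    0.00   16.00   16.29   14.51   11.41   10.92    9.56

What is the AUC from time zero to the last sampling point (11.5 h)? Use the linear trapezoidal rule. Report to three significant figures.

AUC = 138 mcg/mL·h

Trapezoidal AUC_0→11.5:
  [0→3]: (0.00+16.00)/2 × 3 = 24.0
  [3→3.5]: (16.00+16.29)/2 × 0.5 = 8.0725
  [3.5→6.5]: (16.29+14.51)/2 × 3 = 46.2
  [6.5→9.5]: (14.51+11.41)/2 × 3 = 38.88
  [9.5→10]: (11.41+10.92)/2 × 0.5 = 5.5825
  [10→11.5]: (10.92+9.56)/2 × 1.5 = 15.36
  Sum = 138.095 mcg/mL·h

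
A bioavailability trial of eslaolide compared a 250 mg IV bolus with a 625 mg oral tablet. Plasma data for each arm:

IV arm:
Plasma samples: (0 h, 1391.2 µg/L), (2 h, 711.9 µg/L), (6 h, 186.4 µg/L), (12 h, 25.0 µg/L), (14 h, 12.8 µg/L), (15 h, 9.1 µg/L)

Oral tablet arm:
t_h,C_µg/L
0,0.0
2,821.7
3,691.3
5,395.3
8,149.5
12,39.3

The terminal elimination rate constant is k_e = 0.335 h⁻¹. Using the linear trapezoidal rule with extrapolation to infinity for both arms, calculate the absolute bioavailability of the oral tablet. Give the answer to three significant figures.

F = 0.345

Trapezoidal AUC_0→15 (IV):
  [0→2]: (1391.2+711.9)/2 × 2 = 2103.1
  [2→6]: (711.9+186.4)/2 × 4 = 1796.6
  [6→12]: (186.4+25.0)/2 × 6 = 634.2
  [12→14]: (25.0+12.8)/2 × 2 = 37.8
  [14→15]: (12.8+9.1)/2 × 1 = 10.95
  Sum = 4582.65 µg/L·h
IV tail: 9.1/0.335 = 27.164; AUC_iv,0→∞ = 4582.65 + 27.164 = 4609.814 µg/L·h
Trapezoidal AUC_0→12 (oral tablet):
  [0→2]: (0.0+821.7)/2 × 2 = 821.7
  [2→3]: (821.7+691.3)/2 × 1 = 756.5
  [3→5]: (691.3+395.3)/2 × 2 = 1086.6
  [5→8]: (395.3+149.5)/2 × 3 = 817.2
  [8→12]: (149.5+39.3)/2 × 4 = 377.6
  Sum = 3859.6 µg/L·h
oral tablet tail: 39.3/0.335 = 117.313; AUC_ev,0→∞ = 3859.6 + 117.313 = 3976.913 µg/L·h
F = (AUC_ev/D_ev)/(AUC_iv/D_iv) = (3976.913/625)/(4609.814/250) = 6.3630608/18.439256 = 0.3451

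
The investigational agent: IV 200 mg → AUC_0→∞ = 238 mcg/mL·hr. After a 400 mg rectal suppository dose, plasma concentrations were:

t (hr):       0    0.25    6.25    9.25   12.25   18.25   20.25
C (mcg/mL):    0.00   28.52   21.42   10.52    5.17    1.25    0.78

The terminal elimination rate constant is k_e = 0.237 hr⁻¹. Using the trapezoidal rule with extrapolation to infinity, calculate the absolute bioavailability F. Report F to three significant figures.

F = 0.524

Trapezoidal AUC_0→20.25 (rectal suppository):
  [0→0.25]: (0.00+28.52)/2 × 0.25 = 3.565
  [0.25→6.25]: (28.52+21.42)/2 × 6 = 149.82
  [6.25→9.25]: (21.42+10.52)/2 × 3 = 47.91
  [9.25→12.25]: (10.52+5.17)/2 × 3 = 23.535
  [12.25→18.25]: (5.17+1.25)/2 × 6 = 19.26
  [18.25→20.25]: (1.25+0.78)/2 × 2 = 2.03
  Sum = 246.12 mcg/mL·hr
Tail: C_last/k_e = 0.78/0.237 = 3.291
AUC_0→∞ (rectal suppository) = 246.12 + 3.291 = 249.411 mcg/mL·hr
F = (AUC_ev/D_ev)/(AUC_iv/D_iv) = (249.411/400)/(238/200) = 0.6235275/1.19 = 0.5240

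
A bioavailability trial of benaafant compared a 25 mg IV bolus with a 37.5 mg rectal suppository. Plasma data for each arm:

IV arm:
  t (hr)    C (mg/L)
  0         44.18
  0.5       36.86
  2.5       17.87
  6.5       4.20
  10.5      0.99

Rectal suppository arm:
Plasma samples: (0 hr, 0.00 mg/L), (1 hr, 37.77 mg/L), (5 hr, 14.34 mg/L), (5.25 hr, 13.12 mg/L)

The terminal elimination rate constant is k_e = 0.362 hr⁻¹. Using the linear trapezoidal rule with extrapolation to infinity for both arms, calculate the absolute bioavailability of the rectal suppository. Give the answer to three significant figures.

Trapezoidal AUC_0→10.5 (IV):
  [0→0.5]: (44.18+36.86)/2 × 0.5 = 20.26
  [0.5→2.5]: (36.86+17.87)/2 × 2 = 54.73
  [2.5→6.5]: (17.87+4.20)/2 × 4 = 44.14
  [6.5→10.5]: (4.20+0.99)/2 × 4 = 10.38
  Sum = 129.51 mg/L·hr
IV tail: 0.99/0.362 = 2.735; AUC_iv,0→∞ = 129.51 + 2.735 = 132.245 mg/L·hr
Trapezoidal AUC_0→5.25 (rectal suppository):
  [0→1]: (0.00+37.77)/2 × 1 = 18.885
  [1→5]: (37.77+14.34)/2 × 4 = 104.22
  [5→5.25]: (14.34+13.12)/2 × 0.25 = 3.4325
  Sum = 126.5375 mg/L·hr
rectal suppository tail: 13.12/0.362 = 36.243; AUC_ev,0→∞ = 126.5375 + 36.243 = 162.7805 mg/L·hr
F = (AUC_ev/D_ev)/(AUC_iv/D_iv) = (162.7805/37.5)/(132.245/25) = 4.34081/5.2898 = 0.8206

F = 0.821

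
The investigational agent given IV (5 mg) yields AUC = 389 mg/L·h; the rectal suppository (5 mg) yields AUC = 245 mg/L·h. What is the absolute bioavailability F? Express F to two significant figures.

F = 0.63

F = (AUC_ev / D_ev) / (AUC_iv / D_iv)
  = (245/5) / (389/5)
  = 49 / 77.8 = 0.6298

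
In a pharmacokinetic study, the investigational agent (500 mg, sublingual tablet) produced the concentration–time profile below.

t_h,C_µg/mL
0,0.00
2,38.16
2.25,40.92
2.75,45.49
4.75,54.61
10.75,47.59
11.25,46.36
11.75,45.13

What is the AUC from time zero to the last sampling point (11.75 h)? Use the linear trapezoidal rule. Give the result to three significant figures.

Trapezoidal AUC_0→11.75:
  [0→2]: (0.00+38.16)/2 × 2 = 38.16
  [2→2.25]: (38.16+40.92)/2 × 0.25 = 9.885
  [2.25→2.75]: (40.92+45.49)/2 × 0.5 = 21.6025
  [2.75→4.75]: (45.49+54.61)/2 × 2 = 100.1
  [4.75→10.75]: (54.61+47.59)/2 × 6 = 306.6
  [10.75→11.25]: (47.59+46.36)/2 × 0.5 = 23.4875
  [11.25→11.75]: (46.36+45.13)/2 × 0.5 = 22.8725
  Sum = 522.7075 µg/mL·h

AUC = 523 µg/mL·h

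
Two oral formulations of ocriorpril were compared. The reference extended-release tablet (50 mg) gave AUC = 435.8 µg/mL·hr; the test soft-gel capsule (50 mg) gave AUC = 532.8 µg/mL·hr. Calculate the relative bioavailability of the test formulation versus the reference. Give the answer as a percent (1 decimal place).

F_rel = 122.3%

F_rel = (AUC_test/D_test) / (AUC_ref/D_ref)
      = (532.8/50) / (435.8/50)
      = 10.656 / 8.716 = 1.2226 = 122.26%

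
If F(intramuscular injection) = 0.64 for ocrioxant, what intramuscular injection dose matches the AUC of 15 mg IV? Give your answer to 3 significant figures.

D_intramuscular = 23.4 mg

For equal systemic exposure: F × D_ev = D_iv
D_ev = D_iv / F = 15 / 0.64 = 23.4375 mg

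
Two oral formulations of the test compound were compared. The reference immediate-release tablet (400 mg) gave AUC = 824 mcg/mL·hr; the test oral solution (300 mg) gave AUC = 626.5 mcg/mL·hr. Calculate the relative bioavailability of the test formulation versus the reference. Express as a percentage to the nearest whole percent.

F_rel = 101%

F_rel = (AUC_test/D_test) / (AUC_ref/D_ref)
      = (626.5/300) / (824/400)
      = 2.08833 / 2.06 = 1.0138 = 101.38%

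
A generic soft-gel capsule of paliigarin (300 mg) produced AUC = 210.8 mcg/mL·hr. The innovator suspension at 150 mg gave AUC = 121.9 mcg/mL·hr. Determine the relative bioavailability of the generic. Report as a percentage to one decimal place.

F_rel = 86.5%

F_rel = (AUC_test/D_test) / (AUC_ref/D_ref)
      = (210.8/300) / (121.9/150)
      = 0.702667 / 0.812667 = 0.8646 = 86.46%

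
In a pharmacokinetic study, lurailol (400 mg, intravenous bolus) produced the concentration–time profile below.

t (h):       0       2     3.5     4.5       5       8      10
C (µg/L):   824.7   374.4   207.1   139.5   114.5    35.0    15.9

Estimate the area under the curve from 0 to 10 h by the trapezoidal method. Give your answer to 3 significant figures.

AUC = 2150 µg/L·h

Trapezoidal AUC_0→10:
  [0→2]: (824.7+374.4)/2 × 2 = 1199.1
  [2→3.5]: (374.4+207.1)/2 × 1.5 = 436.125
  [3.5→4.5]: (207.1+139.5)/2 × 1 = 173.3
  [4.5→5]: (139.5+114.5)/2 × 0.5 = 63.5
  [5→8]: (114.5+35.0)/2 × 3 = 224.25
  [8→10]: (35.0+15.9)/2 × 2 = 50.9
  Sum = 2147.175 µg/L·h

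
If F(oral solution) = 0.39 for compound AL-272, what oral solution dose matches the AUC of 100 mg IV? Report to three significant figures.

D_oral = 256 mg

For equal systemic exposure: F × D_ev = D_iv
D_ev = D_iv / F = 100 / 0.39 = 256.41 mg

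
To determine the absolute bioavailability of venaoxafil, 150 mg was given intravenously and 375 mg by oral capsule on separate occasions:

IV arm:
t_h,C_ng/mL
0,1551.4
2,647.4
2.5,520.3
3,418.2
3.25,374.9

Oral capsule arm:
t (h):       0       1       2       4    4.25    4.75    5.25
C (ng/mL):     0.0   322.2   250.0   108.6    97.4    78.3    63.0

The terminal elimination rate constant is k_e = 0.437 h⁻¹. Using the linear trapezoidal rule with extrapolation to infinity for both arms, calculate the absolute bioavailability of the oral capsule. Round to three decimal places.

F = 0.115

Trapezoidal AUC_0→3.25 (IV):
  [0→2]: (1551.4+647.4)/2 × 2 = 2198.8
  [2→2.5]: (647.4+520.3)/2 × 0.5 = 291.925
  [2.5→3]: (520.3+418.2)/2 × 0.5 = 234.625
  [3→3.25]: (418.2+374.9)/2 × 0.25 = 99.1375
  Sum = 2824.4875 ng/mL·h
IV tail: 374.9/0.437 = 857.895; AUC_iv,0→∞ = 2824.4875 + 857.895 = 3682.3825 ng/mL·h
Trapezoidal AUC_0→5.25 (oral capsule):
  [0→1]: (0.0+322.2)/2 × 1 = 161.1
  [1→2]: (322.2+250.0)/2 × 1 = 286.1
  [2→4]: (250.0+108.6)/2 × 2 = 358.6
  [4→4.25]: (108.6+97.4)/2 × 0.25 = 25.75
  [4.25→4.75]: (97.4+78.3)/2 × 0.5 = 43.925
  [4.75→5.25]: (78.3+63.0)/2 × 0.5 = 35.325
  Sum = 910.8 ng/mL·h
oral capsule tail: 63.0/0.437 = 144.165; AUC_ev,0→∞ = 910.8 + 144.165 = 1054.965 ng/mL·h
F = (AUC_ev/D_ev)/(AUC_iv/D_iv) = (1054.965/375)/(3682.3825/150) = 2.81324/24.5492 = 0.1146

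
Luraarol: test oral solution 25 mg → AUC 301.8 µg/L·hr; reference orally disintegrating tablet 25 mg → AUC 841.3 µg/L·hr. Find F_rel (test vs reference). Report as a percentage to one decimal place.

F_rel = (AUC_test/D_test) / (AUC_ref/D_ref)
      = (301.8/25) / (841.3/25)
      = 12.072 / 33.652 = 0.3587 = 35.87%

F_rel = 35.9%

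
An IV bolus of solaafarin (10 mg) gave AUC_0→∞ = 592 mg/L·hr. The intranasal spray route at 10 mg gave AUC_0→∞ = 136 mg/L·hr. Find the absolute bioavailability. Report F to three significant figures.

F = (AUC_ev / D_ev) / (AUC_iv / D_iv)
  = (136/10) / (592/10)
  = 13.6 / 59.2 = 0.2297

F = 0.230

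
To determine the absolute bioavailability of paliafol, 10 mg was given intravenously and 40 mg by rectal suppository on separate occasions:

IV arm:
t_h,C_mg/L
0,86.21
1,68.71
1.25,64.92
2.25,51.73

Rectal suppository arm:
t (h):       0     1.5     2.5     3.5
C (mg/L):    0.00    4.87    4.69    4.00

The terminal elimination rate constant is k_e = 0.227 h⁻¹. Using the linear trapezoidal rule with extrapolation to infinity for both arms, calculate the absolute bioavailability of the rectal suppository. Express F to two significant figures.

F = 0.020

Trapezoidal AUC_0→2.25 (IV):
  [0→1]: (86.21+68.71)/2 × 1 = 77.46
  [1→1.25]: (68.71+64.92)/2 × 0.25 = 16.70375
  [1.25→2.25]: (64.92+51.73)/2 × 1 = 58.325
  Sum = 152.48875 mg/L·h
IV tail: 51.73/0.227 = 227.885; AUC_iv,0→∞ = 152.48875 + 227.885 = 380.37375 mg/L·h
Trapezoidal AUC_0→3.5 (rectal suppository):
  [0→1.5]: (0.00+4.87)/2 × 1.5 = 3.6525
  [1.5→2.5]: (4.87+4.69)/2 × 1 = 4.78
  [2.5→3.5]: (4.69+4.00)/2 × 1 = 4.345
  Sum = 12.7775 mg/L·h
rectal suppository tail: 4.00/0.227 = 17.621; AUC_ev,0→∞ = 12.7775 + 17.621 = 30.3985 mg/L·h
F = (AUC_ev/D_ev)/(AUC_iv/D_iv) = (30.3985/40)/(380.37375/10) = 0.7599625/38.037375 = 0.0200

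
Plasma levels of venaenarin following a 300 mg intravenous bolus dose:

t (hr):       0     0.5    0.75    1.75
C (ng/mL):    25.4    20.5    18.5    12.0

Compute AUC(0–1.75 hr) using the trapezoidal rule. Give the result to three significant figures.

Trapezoidal AUC_0→1.75:
  [0→0.5]: (25.4+20.5)/2 × 0.5 = 11.475
  [0.5→0.75]: (20.5+18.5)/2 × 0.25 = 4.875
  [0.75→1.75]: (18.5+12.0)/2 × 1 = 15.25
  Sum = 31.6 ng/mL·hr

AUC = 31.6 ng/mL·hr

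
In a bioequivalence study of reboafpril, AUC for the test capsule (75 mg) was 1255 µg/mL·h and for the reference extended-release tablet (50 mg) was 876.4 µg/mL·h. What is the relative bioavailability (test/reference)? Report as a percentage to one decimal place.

F_rel = 95.5%

F_rel = (AUC_test/D_test) / (AUC_ref/D_ref)
      = (1255/75) / (876.4/50)
      = 16.7333 / 17.528 = 0.9547 = 95.47%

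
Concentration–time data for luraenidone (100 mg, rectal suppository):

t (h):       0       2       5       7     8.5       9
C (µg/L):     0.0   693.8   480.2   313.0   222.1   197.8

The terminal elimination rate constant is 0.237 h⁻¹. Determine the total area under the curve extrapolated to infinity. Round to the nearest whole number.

AUC = 4589 µg/L·h

Trapezoidal AUC_0→9:
  [0→2]: (0.0+693.8)/2 × 2 = 693.8
  [2→5]: (693.8+480.2)/2 × 3 = 1761.0
  [5→7]: (480.2+313.0)/2 × 2 = 793.2
  [7→8.5]: (313.0+222.1)/2 × 1.5 = 401.325
  [8.5→9]: (222.1+197.8)/2 × 0.5 = 104.975
  Sum = 3754.3 µg/L·h
Extrapolated tail: C_last / k_e = 197.8 / 0.237 = 834.599
AUC_0→∞ = 3754.3 + 834.599 = 4588.899 µg/L·h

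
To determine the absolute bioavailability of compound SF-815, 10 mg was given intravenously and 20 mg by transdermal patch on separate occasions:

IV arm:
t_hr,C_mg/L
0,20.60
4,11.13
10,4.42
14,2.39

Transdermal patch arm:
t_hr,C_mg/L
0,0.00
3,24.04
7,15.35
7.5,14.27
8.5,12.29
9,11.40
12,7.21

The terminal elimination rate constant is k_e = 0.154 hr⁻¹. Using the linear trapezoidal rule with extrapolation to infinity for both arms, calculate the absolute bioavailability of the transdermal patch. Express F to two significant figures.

Trapezoidal AUC_0→14 (IV):
  [0→4]: (20.60+11.13)/2 × 4 = 63.46
  [4→10]: (11.13+4.42)/2 × 6 = 46.65
  [10→14]: (4.42+2.39)/2 × 4 = 13.62
  Sum = 123.73 mg/L·hr
IV tail: 2.39/0.154 = 15.519; AUC_iv,0→∞ = 123.73 + 15.519 = 139.249 mg/L·hr
Trapezoidal AUC_0→12 (transdermal patch):
  [0→3]: (0.00+24.04)/2 × 3 = 36.06
  [3→7]: (24.04+15.35)/2 × 4 = 78.78
  [7→7.5]: (15.35+14.27)/2 × 0.5 = 7.405
  [7.5→8.5]: (14.27+12.29)/2 × 1 = 13.28
  [8.5→9]: (12.29+11.40)/2 × 0.5 = 5.9225
  [9→12]: (11.40+7.21)/2 × 3 = 27.915
  Sum = 169.3625 mg/L·hr
transdermal patch tail: 7.21/0.154 = 46.818; AUC_ev,0→∞ = 169.3625 + 46.818 = 216.1805 mg/L·hr
F = (AUC_ev/D_ev)/(AUC_iv/D_iv) = (216.1805/20)/(139.249/10) = 10.809025/13.9249 = 0.7762

F = 0.78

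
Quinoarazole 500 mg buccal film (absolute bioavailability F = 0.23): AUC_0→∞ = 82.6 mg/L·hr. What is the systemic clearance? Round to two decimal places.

CL = F × Dose / AUC_0→∞
   = 0.23 × 500 / 82.6 = 1.39225 L/hr

CL = 1.39 L/hr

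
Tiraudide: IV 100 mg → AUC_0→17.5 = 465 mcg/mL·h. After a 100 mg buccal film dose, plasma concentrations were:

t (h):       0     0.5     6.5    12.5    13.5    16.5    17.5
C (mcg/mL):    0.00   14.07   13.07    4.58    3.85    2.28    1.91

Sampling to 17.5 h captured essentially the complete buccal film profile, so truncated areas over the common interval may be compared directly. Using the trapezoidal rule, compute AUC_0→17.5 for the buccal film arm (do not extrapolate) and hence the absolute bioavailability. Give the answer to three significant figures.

Trapezoidal AUC_0→17.5 (buccal film):
  [0→0.5]: (0.00+14.07)/2 × 0.5 = 3.5175
  [0.5→6.5]: (14.07+13.07)/2 × 6 = 81.42
  [6.5→12.5]: (13.07+4.58)/2 × 6 = 52.95
  [12.5→13.5]: (4.58+3.85)/2 × 1 = 4.215
  [13.5→16.5]: (3.85+2.28)/2 × 3 = 9.195
  [16.5→17.5]: (2.28+1.91)/2 × 1 = 2.095
  Sum = 153.3925 mcg/mL·h
F = (AUC_ev/D_ev)/(AUC_iv/D_iv) = (153.3925/100)/(465/100) = 1.533925/4.65 = 0.3299

F = 0.330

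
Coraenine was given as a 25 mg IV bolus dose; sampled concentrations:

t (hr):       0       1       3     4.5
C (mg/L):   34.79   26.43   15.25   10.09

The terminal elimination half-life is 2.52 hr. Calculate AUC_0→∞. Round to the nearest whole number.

Trapezoidal AUC_0→4.5:
  [0→1]: (34.79+26.43)/2 × 1 = 30.61
  [1→3]: (26.43+15.25)/2 × 2 = 41.68
  [3→4.5]: (15.25+10.09)/2 × 1.5 = 19.005
  Sum = 91.295 mg/L·hr
k_e = ln2 / t½ = 0.693147 / 2.52 = 0.2751 hr^-1
Extrapolated tail: C_last / k_e = 10.09 / 0.2751 = 36.678
AUC_0→∞ = 91.295 + 36.678 = 127.973 mg/L·hr

AUC = 128 mg/L·hr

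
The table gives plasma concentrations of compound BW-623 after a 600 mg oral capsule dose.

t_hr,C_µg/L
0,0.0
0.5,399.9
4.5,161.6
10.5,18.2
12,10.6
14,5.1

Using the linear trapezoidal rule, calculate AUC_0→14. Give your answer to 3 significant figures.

Trapezoidal AUC_0→14:
  [0→0.5]: (0.0+399.9)/2 × 0.5 = 99.975
  [0.5→4.5]: (399.9+161.6)/2 × 4 = 1123.0
  [4.5→10.5]: (161.6+18.2)/2 × 6 = 539.4
  [10.5→12]: (18.2+10.6)/2 × 1.5 = 21.6
  [12→14]: (10.6+5.1)/2 × 2 = 15.7
  Sum = 1799.675 µg/L·hr

AUC = 1800 µg/L·hr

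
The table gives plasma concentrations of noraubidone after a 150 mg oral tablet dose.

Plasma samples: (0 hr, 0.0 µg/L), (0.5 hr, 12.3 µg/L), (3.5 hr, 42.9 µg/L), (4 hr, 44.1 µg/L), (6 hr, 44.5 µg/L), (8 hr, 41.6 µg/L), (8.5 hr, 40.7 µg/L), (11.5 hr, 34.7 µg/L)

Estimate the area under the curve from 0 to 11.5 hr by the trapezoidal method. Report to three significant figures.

Trapezoidal AUC_0→11.5:
  [0→0.5]: (0.0+12.3)/2 × 0.5 = 3.075
  [0.5→3.5]: (12.3+42.9)/2 × 3 = 82.8
  [3.5→4]: (42.9+44.1)/2 × 0.5 = 21.75
  [4→6]: (44.1+44.5)/2 × 2 = 88.6
  [6→8]: (44.5+41.6)/2 × 2 = 86.1
  [8→8.5]: (41.6+40.7)/2 × 0.5 = 20.575
  [8.5→11.5]: (40.7+34.7)/2 × 3 = 113.1
  Sum = 416.0 µg/L·hr

AUC = 416 µg/L·hr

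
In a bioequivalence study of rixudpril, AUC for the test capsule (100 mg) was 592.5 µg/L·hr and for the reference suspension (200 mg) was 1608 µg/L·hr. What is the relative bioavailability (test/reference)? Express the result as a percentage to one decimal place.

F_rel = (AUC_test/D_test) / (AUC_ref/D_ref)
      = (592.5/100) / (1608/200)
      = 5.925 / 8.04 = 0.7369 = 73.69%

F_rel = 73.7%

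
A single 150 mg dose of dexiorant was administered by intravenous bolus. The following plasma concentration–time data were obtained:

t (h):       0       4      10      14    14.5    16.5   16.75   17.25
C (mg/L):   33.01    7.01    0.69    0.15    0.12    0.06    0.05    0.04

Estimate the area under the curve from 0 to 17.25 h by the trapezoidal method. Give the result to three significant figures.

AUC = 105 mg/L·h

Trapezoidal AUC_0→17.25:
  [0→4]: (33.01+7.01)/2 × 4 = 80.04
  [4→10]: (7.01+0.69)/2 × 6 = 23.1
  [10→14]: (0.69+0.15)/2 × 4 = 1.68
  [14→14.5]: (0.15+0.12)/2 × 0.5 = 0.0675
  [14.5→16.5]: (0.12+0.06)/2 × 2 = 0.18
  [16.5→16.75]: (0.06+0.05)/2 × 0.25 = 0.01375
  [16.75→17.25]: (0.05+0.04)/2 × 0.5 = 0.0225
  Sum = 105.10375 mg/L·h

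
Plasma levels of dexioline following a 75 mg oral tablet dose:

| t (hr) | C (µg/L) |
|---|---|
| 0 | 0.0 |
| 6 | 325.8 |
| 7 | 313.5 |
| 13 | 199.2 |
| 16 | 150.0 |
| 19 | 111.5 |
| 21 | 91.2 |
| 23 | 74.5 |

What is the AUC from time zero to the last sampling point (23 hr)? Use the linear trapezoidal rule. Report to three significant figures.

Trapezoidal AUC_0→23:
  [0→6]: (0.0+325.8)/2 × 6 = 977.4
  [6→7]: (325.8+313.5)/2 × 1 = 319.65
  [7→13]: (313.5+199.2)/2 × 6 = 1538.1
  [13→16]: (199.2+150.0)/2 × 3 = 523.8
  [16→19]: (150.0+111.5)/2 × 3 = 392.25
  [19→21]: (111.5+91.2)/2 × 2 = 202.7
  [21→23]: (91.2+74.5)/2 × 2 = 165.7
  Sum = 4119.6 µg/L·hr

AUC = 4120 µg/L·hr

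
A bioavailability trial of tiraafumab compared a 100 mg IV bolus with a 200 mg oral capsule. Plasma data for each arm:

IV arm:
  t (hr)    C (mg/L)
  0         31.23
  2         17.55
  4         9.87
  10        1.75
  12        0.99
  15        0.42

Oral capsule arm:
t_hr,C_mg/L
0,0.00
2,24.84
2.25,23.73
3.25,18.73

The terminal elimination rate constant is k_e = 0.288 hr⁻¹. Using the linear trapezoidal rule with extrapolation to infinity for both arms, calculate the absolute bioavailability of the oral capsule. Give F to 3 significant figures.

F = 0.499

Trapezoidal AUC_0→15 (IV):
  [0→2]: (31.23+17.55)/2 × 2 = 48.78
  [2→4]: (17.55+9.87)/2 × 2 = 27.42
  [4→10]: (9.87+1.75)/2 × 6 = 34.86
  [10→12]: (1.75+0.99)/2 × 2 = 2.74
  [12→15]: (0.99+0.42)/2 × 3 = 2.115
  Sum = 115.915 mg/L·hr
IV tail: 0.42/0.288 = 1.458; AUC_iv,0→∞ = 115.915 + 1.458 = 117.373 mg/L·hr
Trapezoidal AUC_0→3.25 (oral capsule):
  [0→2]: (0.00+24.84)/2 × 2 = 24.84
  [2→2.25]: (24.84+23.73)/2 × 0.25 = 6.07125
  [2.25→3.25]: (23.73+18.73)/2 × 1 = 21.23
  Sum = 52.14125 mg/L·hr
oral capsule tail: 18.73/0.288 = 65.035; AUC_ev,0→∞ = 52.14125 + 65.035 = 117.17625 mg/L·hr
F = (AUC_ev/D_ev)/(AUC_iv/D_iv) = (117.17625/200)/(117.373/100) = 0.58588125/1.17373 = 0.4992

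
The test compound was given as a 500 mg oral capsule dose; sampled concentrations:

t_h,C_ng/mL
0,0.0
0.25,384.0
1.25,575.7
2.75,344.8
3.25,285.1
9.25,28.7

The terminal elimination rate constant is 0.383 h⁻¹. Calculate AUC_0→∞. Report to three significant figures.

Trapezoidal AUC_0→9.25:
  [0→0.25]: (0.0+384.0)/2 × 0.25 = 48.0
  [0.25→1.25]: (384.0+575.7)/2 × 1 = 479.85
  [1.25→2.75]: (575.7+344.8)/2 × 1.5 = 690.375
  [2.75→3.25]: (344.8+285.1)/2 × 0.5 = 157.475
  [3.25→9.25]: (285.1+28.7)/2 × 6 = 941.4
  Sum = 2317.1 ng/mL·h
Extrapolated tail: C_last / k_e = 28.7 / 0.383 = 74.935
AUC_0→∞ = 2317.1 + 74.935 = 2392.035 ng/mL·h

AUC = 2390 ng/mL·h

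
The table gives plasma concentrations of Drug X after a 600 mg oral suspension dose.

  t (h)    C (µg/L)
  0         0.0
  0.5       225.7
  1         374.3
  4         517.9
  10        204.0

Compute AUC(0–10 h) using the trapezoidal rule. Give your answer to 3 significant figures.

Trapezoidal AUC_0→10:
  [0→0.5]: (0.0+225.7)/2 × 0.5 = 56.425
  [0.5→1]: (225.7+374.3)/2 × 0.5 = 150.0
  [1→4]: (374.3+517.9)/2 × 3 = 1338.3
  [4→10]: (517.9+204.0)/2 × 6 = 2165.7
  Sum = 3710.425 µg/L·h

AUC = 3710 µg/L·h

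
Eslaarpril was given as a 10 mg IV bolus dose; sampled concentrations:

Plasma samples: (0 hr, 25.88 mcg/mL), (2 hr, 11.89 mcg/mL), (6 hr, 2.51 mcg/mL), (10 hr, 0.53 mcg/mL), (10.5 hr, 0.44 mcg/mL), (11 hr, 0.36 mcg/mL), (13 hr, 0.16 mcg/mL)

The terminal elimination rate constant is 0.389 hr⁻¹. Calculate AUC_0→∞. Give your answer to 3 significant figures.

AUC = 74.0 mcg/mL·hr

Trapezoidal AUC_0→13:
  [0→2]: (25.88+11.89)/2 × 2 = 37.77
  [2→6]: (11.89+2.51)/2 × 4 = 28.8
  [6→10]: (2.51+0.53)/2 × 4 = 6.08
  [10→10.5]: (0.53+0.44)/2 × 0.5 = 0.2425
  [10.5→11]: (0.44+0.36)/2 × 0.5 = 0.2
  [11→13]: (0.36+0.16)/2 × 2 = 0.52
  Sum = 73.6125 mcg/mL·hr
Extrapolated tail: C_last / k_e = 0.16 / 0.389 = 0.411
AUC_0→∞ = 73.6125 + 0.411 = 74.0235 mcg/mL·hr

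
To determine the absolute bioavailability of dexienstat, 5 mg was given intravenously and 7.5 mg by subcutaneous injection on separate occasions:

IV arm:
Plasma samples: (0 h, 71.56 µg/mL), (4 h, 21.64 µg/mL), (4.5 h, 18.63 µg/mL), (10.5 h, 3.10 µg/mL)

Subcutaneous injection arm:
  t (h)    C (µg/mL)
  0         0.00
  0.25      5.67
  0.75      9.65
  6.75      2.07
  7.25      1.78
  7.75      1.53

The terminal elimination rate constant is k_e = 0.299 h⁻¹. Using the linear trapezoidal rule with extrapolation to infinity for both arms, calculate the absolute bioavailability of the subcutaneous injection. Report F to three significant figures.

Trapezoidal AUC_0→10.5 (IV):
  [0→4]: (71.56+21.64)/2 × 4 = 186.4
  [4→4.5]: (21.64+18.63)/2 × 0.5 = 10.0675
  [4.5→10.5]: (18.63+3.10)/2 × 6 = 65.19
  Sum = 261.6575 µg/mL·h
IV tail: 3.10/0.299 = 10.368; AUC_iv,0→∞ = 261.6575 + 10.368 = 272.0255 µg/mL·h
Trapezoidal AUC_0→7.75 (subcutaneous injection):
  [0→0.25]: (0.00+5.67)/2 × 0.25 = 0.70875
  [0.25→0.75]: (5.67+9.65)/2 × 0.5 = 3.83
  [0.75→6.75]: (9.65+2.07)/2 × 6 = 35.16
  [6.75→7.25]: (2.07+1.78)/2 × 0.5 = 0.9625
  [7.25→7.75]: (1.78+1.53)/2 × 0.5 = 0.8275
  Sum = 41.48875 µg/mL·h
subcutaneous injection tail: 1.53/0.299 = 5.117; AUC_ev,0→∞ = 41.48875 + 5.117 = 46.60575 µg/mL·h
F = (AUC_ev/D_ev)/(AUC_iv/D_iv) = (46.60575/7.5)/(272.0255/5) = 6.2141/54.4051 = 0.1142

F = 0.114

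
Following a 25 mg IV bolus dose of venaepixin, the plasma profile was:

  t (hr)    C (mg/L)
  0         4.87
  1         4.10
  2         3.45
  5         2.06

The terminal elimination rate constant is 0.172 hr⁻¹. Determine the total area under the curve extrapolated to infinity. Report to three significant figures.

AUC = 28.5 mg/L·hr

Trapezoidal AUC_0→5:
  [0→1]: (4.87+4.10)/2 × 1 = 4.485
  [1→2]: (4.10+3.45)/2 × 1 = 3.775
  [2→5]: (3.45+2.06)/2 × 3 = 8.265
  Sum = 16.525 mg/L·hr
Extrapolated tail: C_last / k_e = 2.06 / 0.172 = 11.977
AUC_0→∞ = 16.525 + 11.977 = 28.502 mg/L·hr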